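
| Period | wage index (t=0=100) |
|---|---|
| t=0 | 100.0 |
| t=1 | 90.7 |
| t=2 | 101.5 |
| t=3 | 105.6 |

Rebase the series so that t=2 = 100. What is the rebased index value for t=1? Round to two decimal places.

Rebased(t=1) = 90.7 / 101.5 × 100 = 89.3596

89.36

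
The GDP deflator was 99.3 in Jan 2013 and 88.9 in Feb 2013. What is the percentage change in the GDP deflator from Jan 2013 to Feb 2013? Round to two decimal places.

-10.47%

Change = (88.9 − 99.3) / 99.3 × 100
       = -10.4 / 99.3 × 100 = -10.4733%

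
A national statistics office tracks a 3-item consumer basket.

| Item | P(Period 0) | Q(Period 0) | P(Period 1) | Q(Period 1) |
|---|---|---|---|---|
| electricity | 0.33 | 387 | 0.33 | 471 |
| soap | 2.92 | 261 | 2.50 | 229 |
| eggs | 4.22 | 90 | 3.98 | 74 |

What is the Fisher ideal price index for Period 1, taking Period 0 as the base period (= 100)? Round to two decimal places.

89.82

Laspeyres component (base-period weights):
ΣP(Period 1)Q(Period 0) = 0.33×387 + 2.50×261 + 3.98×90 = 127.71 + 652.5 + 358.2 = 1138.41
ΣP(Period 0)Q(Period 0) = 0.33×387 + 2.92×261 + 4.22×90 = 127.71 + 762.12 + 379.8 = 1269.63
L = 1138.41 / 1269.63 × 100 = 89.6647
Paasche component (current-period weights):
ΣP(Period 1)Q(Period 1) = 0.33×471 + 2.50×229 + 3.98×74 = 155.43 + 572.5 + 294.52 = 1022.45
ΣP(Period 0)Q(Period 1) = 0.33×471 + 2.92×229 + 4.22×74 = 155.43 + 668.68 + 312.28 = 1136.39
P = 1022.45 / 1136.39 × 100 = 89.9735
Fisher = √(L × P) = √(89.6647 × 89.9735) = 89.8190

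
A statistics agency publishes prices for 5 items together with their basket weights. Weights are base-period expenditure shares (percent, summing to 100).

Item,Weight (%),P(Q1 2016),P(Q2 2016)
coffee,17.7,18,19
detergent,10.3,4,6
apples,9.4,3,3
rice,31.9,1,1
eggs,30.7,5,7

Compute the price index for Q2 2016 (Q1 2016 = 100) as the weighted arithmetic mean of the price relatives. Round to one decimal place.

118.4

coffee: 17.7 × (19/18) = 17.7 × 1.055556 = 18.6833
detergent: 10.3 × (6/4) = 10.3 × 1.500000 = 15.4500
apples: 9.4 × (3/3) = 9.4 × 1.000000 = 9.4000
rice: 31.9 × (1/1) = 31.9 × 1.000000 = 31.9000
eggs: 30.7 × (7/5) = 30.7 × 1.400000 = 42.9800
Index = Σ wᵢ·(p₁ᵢ/p₀ᵢ) = 18.6833 + 15.4500 + 9.4000 + 31.9000 + 42.9800 = 118.4133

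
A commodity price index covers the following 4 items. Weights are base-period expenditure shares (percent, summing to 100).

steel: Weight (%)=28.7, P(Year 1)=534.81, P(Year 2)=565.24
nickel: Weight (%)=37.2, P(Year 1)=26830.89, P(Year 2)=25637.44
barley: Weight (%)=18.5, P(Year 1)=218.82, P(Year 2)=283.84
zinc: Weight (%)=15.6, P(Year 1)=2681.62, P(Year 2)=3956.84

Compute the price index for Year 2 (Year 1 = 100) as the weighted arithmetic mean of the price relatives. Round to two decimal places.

steel: 28.7 × (565.24/534.81) = 28.7 × 1.056899 = 30.3330
nickel: 37.2 × (25637.44/26830.89) = 37.2 × 0.955520 = 35.5453
barley: 18.5 × (283.84/218.82) = 18.5 × 1.297139 = 23.9971
zinc: 15.6 × (3956.84/2681.62) = 15.6 × 1.475541 = 23.0184
Index = Σ wᵢ·(p₁ᵢ/p₀ᵢ) = 30.3330 + 35.5453 + 23.9971 + 23.0184 = 112.8938

112.89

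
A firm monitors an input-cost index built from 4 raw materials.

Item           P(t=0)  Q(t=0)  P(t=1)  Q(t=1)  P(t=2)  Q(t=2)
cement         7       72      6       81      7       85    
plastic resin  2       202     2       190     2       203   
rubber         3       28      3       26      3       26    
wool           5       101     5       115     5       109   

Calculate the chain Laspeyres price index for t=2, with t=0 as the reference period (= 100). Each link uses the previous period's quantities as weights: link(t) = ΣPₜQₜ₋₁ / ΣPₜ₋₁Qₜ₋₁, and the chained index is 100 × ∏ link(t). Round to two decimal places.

Link t=0→t=1:
ΣP(t=1)Q(t=0) = 6×72 + 2×202 + 3×28 + 5×101 = 432 + 404 + 84 + 505 = 1425
ΣP(t=0)Q(t=0) = 7×72 + 2×202 + 3×28 + 5×101 = 504 + 404 + 84 + 505 = 1497
link = 1425/1497 = 0.951904
Link t=1→t=2:
ΣP(t=2)Q(t=1) = 7×81 + 2×190 + 3×26 + 5×115 = 567 + 380 + 78 + 575 = 1600
ΣP(t=1)Q(t=1) = 6×81 + 2×190 + 3×26 + 5×115 = 486 + 380 + 78 + 575 = 1519
link = 1600/1519 = 1.053325
Chained index = 100 × 0.951904 × 1.053325 = 100.2664

100.27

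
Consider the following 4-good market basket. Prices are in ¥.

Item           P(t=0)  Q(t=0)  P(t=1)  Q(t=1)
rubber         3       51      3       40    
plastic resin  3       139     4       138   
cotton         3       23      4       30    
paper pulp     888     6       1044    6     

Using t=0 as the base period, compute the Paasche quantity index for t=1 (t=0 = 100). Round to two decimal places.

99.87

Paasche quantity index uses current-period prices as weights.
ΣP(t=1)·Q(t=1) = 3×40 + 4×138 + 4×30 + 1044×6 = 120 + 552 + 120 + 6264 = 7056
ΣP(t=1)·Q(t=0) = 3×51 + 4×139 + 4×23 + 1044×6 = 153 + 556 + 92 + 6264 = 7065
Index = 7056 / 7065 × 100 = 99.8726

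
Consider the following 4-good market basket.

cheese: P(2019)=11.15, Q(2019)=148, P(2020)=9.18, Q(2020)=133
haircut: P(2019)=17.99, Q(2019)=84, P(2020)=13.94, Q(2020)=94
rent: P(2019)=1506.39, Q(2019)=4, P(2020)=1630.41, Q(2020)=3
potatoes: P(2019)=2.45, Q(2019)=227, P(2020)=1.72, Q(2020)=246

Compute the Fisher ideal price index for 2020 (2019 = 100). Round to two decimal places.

Laspeyres component (base-period weights):
ΣP(2020)Q(2019) = 9.18×148 + 13.94×84 + 1630.41×4 + 1.72×227 = 1358.64 + 1170.96 + 6521.64 + 390.44 = 9441.68
ΣP(2019)Q(2019) = 11.15×148 + 17.99×84 + 1506.39×4 + 2.45×227 = 1650.2 + 1511.16 + 6025.56 + 556.15 = 9743.07
L = 9441.68 / 9743.07 × 100 = 96.9066
Paasche component (current-period weights):
ΣP(2020)Q(2020) = 9.18×133 + 13.94×94 + 1630.41×3 + 1.72×246 = 1220.94 + 1310.36 + 4891.23 + 423.12 = 7845.65
ΣP(2019)Q(2020) = 11.15×133 + 17.99×94 + 1506.39×3 + 2.45×246 = 1482.95 + 1691.06 + 4519.17 + 602.7 = 8295.88
P = 7845.65 / 8295.88 × 100 = 94.5728
Fisher = √(L × P) = √(96.9066 × 94.5728) = 95.7326

95.73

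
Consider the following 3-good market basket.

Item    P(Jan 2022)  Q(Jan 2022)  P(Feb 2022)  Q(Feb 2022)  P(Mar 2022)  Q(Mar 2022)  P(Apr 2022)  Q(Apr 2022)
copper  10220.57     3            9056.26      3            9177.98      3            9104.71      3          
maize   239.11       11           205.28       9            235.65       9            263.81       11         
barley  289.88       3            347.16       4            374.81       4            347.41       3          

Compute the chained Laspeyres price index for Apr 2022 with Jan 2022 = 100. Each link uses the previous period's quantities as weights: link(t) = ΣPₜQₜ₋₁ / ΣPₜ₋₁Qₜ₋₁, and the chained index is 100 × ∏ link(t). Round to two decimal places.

Link Jan 2022→Feb 2022:
ΣP(Feb 2022)Q(Jan 2022) = 9056.26×3 + 205.28×11 + 347.16×3 = 27168.78 + 2258.08 + 1041.48 = 30468.34
ΣP(Jan 2022)Q(Jan 2022) = 10220.57×3 + 239.11×11 + 289.88×3 = 30661.71 + 2630.21 + 869.64 = 34161.56
link = 30468.34/34161.56 = 0.891890
Link Feb 2022→Mar 2022:
ΣP(Mar 2022)Q(Feb 2022) = 9177.98×3 + 235.65×9 + 374.81×4 = 27533.94 + 2120.85 + 1499.24 = 31154.03
ΣP(Feb 2022)Q(Feb 2022) = 9056.26×3 + 205.28×9 + 347.16×4 = 27168.78 + 1847.52 + 1388.64 = 30404.94
link = 31154.03/30404.94 = 1.024637
Link Mar 2022→Apr 2022:
ΣP(Apr 2022)Q(Mar 2022) = 9104.71×3 + 263.81×9 + 347.41×4 = 27314.13 + 2374.29 + 1389.64 = 31078.06
ΣP(Mar 2022)Q(Mar 2022) = 9177.98×3 + 235.65×9 + 374.81×4 = 27533.94 + 2120.85 + 1499.24 = 31154.03
link = 31078.06/31154.03 = 0.997561
Chained index = 100 × 0.891890 × 1.024637 × 0.997561 = 91.1635

91.16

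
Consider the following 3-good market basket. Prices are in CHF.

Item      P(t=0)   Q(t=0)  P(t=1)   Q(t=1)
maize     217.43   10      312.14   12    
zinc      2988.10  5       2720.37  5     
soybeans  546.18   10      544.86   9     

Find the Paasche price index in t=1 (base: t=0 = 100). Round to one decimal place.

Paasche price index uses current-period quantities as weights.
ΣP(t=1)·Q(t=1) = 312.14×12 + 2720.37×5 + 544.86×9 = 3745.68 + 13601.85 + 4903.74 = 22251.27
ΣP(t=0)·Q(t=1) = 217.43×12 + 2988.10×5 + 546.18×9 = 2609.16 + 14940.5 + 4915.62 = 22465.28
Index = 22251.27 / 22465.28 × 100 = 99.0474

99.0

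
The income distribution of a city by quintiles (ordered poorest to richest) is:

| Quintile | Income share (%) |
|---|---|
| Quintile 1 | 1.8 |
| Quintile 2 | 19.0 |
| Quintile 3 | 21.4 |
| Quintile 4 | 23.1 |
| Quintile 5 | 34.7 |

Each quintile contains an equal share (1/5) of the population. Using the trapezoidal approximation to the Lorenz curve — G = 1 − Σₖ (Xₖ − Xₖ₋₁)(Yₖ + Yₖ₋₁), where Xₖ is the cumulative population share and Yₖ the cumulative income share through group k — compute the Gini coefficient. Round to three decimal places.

Cumulative income shares Yₖ: 0.0180, 0.2080, 0.4220, 0.6530, 1.0000
Σ (Xₖ−Xₖ₋₁)(Yₖ+Yₖ₋₁) = (1/5)(0.0180+0.0000) + (1/5)(0.2080+0.0180) + (1/5)(0.4220+0.2080) + (1/5)(0.6530+0.4220) + (1/5)(1.0000+0.6530)
  = 0.0036 + 0.0452 + 0.1260 + 0.2150 + 0.3306 = 0.7204
G = 1 − 0.7204 = 0.2796

0.280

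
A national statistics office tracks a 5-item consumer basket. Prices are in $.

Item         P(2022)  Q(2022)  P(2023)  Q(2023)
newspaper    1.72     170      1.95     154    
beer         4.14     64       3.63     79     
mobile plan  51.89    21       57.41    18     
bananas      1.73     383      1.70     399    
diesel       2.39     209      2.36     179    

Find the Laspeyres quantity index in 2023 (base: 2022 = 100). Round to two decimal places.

94.12

Laspeyres quantity index uses base-period prices as weights.
ΣP(2022)·Q(2023) = 1.72×154 + 4.14×79 + 51.89×18 + 1.73×399 + 2.39×179 = 264.88 + 327.06 + 934.02 + 690.27 + 427.81 = 2644.04
ΣP(2022)·Q(2022) = 1.72×170 + 4.14×64 + 51.89×21 + 1.73×383 + 2.39×209 = 292.4 + 264.96 + 1089.69 + 662.59 + 499.51 = 2809.15
Index = 2644.04 / 2809.15 × 100 = 94.1224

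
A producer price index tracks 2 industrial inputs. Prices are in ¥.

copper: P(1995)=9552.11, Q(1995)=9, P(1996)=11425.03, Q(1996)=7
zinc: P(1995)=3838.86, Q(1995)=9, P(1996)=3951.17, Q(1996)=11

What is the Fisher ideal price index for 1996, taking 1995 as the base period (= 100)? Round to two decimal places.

113.98

Laspeyres component (base-period weights):
ΣP(1996)Q(1995) = 11425.03×9 + 3951.17×9 = 102825.27 + 35560.53 = 138385.8
ΣP(1995)Q(1995) = 9552.11×9 + 3838.86×9 = 85968.99 + 34549.74 = 120518.73
L = 138385.8 / 120518.73 × 100 = 114.8251
Paasche component (current-period weights):
ΣP(1996)Q(1996) = 11425.03×7 + 3951.17×11 = 79975.21 + 43462.87 = 123438.08
ΣP(1995)Q(1996) = 9552.11×7 + 3838.86×11 = 66864.77 + 42227.46 = 109092.23
P = 123438.08 / 109092.23 × 100 = 113.1502
Fisher = √(L × P) = √(114.8251 × 113.1502) = 113.9846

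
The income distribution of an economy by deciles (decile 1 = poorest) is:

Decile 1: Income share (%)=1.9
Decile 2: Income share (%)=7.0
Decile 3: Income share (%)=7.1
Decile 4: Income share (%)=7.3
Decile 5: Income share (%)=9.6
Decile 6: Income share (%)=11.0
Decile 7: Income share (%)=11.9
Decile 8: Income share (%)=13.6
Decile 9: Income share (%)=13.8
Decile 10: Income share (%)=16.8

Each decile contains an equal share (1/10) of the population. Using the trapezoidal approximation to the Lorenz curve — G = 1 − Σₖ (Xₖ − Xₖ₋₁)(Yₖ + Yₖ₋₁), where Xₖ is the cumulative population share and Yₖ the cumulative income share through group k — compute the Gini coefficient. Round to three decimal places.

Cumulative income shares Yₖ: 0.0190, 0.0890, 0.1600, 0.2330, 0.3290, 0.4390, 0.5580, 0.6940, 0.8320, 1.0000
Σ (Xₖ−Xₖ₋₁)(Yₖ+Yₖ₋₁) = (1/10)(0.0190+0.0000) + (1/10)(0.0890+0.0190) + (1/10)(0.1600+0.0890) + (1/10)(0.2330+0.1600) + (1/10)(0.3290+0.2330) + (1/10)(0.4390+0.3290) + (1/10)(0.5580+0.4390) + (1/10)(0.6940+0.5580) + (1/10)(0.8320+0.6940) + (1/10)(1.0000+0.8320)
  = 0.0019 + 0.0108 + 0.0249 + 0.0393 + 0.0562 + 0.0768 + 0.0997 + 0.1252 + 0.1526 + 0.1832 = 0.7706
G = 1 − 0.7706 = 0.2294

0.229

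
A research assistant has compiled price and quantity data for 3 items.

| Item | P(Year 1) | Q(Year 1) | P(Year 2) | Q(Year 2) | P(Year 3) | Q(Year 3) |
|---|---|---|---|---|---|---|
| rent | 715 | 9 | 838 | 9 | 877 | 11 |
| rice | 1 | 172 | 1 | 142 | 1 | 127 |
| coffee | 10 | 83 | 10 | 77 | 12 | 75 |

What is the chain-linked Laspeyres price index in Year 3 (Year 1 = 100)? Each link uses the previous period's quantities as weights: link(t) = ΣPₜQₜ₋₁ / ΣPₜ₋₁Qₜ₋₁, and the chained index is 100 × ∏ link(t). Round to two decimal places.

Link Year 1→Year 2:
ΣP(Year 2)Q(Year 1) = 838×9 + 1×172 + 10×83 = 7542 + 172 + 830 = 8544
ΣP(Year 1)Q(Year 1) = 715×9 + 1×172 + 10×83 = 6435 + 172 + 830 = 7437
link = 8544/7437 = 1.148850
Link Year 2→Year 3:
ΣP(Year 3)Q(Year 2) = 877×9 + 1×142 + 12×77 = 7893 + 142 + 924 = 8959
ΣP(Year 2)Q(Year 2) = 838×9 + 1×142 + 10×77 = 7542 + 142 + 770 = 8454
link = 8959/8454 = 1.059735
Chained index = 100 × 1.148850 × 1.059735 = 121.7477

121.75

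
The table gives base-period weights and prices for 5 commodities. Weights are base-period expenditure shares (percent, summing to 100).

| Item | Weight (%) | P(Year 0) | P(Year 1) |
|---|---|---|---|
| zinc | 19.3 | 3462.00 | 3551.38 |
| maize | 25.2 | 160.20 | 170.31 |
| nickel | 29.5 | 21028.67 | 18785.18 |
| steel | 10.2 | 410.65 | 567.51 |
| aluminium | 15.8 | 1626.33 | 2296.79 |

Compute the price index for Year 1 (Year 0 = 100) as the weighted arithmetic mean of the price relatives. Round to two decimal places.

zinc: 19.3 × (3551.38/3462.00) = 19.3 × 1.025817 = 19.7983
maize: 25.2 × (170.31/160.20) = 25.2 × 1.063109 = 26.7903
nickel: 29.5 × (18785.18/21028.67) = 29.5 × 0.893313 = 26.3527
steel: 10.2 × (567.51/410.65) = 10.2 × 1.381980 = 14.0962
aluminium: 15.8 × (2296.79/1626.33) = 15.8 × 1.412253 = 22.3136
Index = Σ wᵢ·(p₁ᵢ/p₀ᵢ) = 19.7983 + 26.7903 + 26.3527 + 14.0962 + 22.3136 = 109.3511

109.35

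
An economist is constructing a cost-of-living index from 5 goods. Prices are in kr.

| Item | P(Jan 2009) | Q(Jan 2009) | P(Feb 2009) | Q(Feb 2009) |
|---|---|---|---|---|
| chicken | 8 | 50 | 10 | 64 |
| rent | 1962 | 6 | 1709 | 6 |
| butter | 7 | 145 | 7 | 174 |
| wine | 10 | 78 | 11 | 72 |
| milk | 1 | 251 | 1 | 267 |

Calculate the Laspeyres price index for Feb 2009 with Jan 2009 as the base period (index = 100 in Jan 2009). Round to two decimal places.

90.58

Laspeyres price index uses base-period quantities as weights.
ΣP(Feb 2009)·Q(Jan 2009) = 10×50 + 1709×6 + 7×145 + 11×78 + 1×251 = 500 + 10254 + 1015 + 858 + 251 = 12878
ΣP(Jan 2009)·Q(Jan 2009) = 8×50 + 1962×6 + 7×145 + 10×78 + 1×251 = 400 + 11772 + 1015 + 780 + 251 = 14218
Index = 12878 / 14218 × 100 = 90.5753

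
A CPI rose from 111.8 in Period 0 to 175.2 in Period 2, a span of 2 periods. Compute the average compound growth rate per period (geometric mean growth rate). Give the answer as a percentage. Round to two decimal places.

25.18%

Growth factor = (175.2/111.8)^(1/2) = (1.567084)^(1/2) = 1.251832
Growth rate = 1.251832 − 1 = 0.251832 = 25.1832%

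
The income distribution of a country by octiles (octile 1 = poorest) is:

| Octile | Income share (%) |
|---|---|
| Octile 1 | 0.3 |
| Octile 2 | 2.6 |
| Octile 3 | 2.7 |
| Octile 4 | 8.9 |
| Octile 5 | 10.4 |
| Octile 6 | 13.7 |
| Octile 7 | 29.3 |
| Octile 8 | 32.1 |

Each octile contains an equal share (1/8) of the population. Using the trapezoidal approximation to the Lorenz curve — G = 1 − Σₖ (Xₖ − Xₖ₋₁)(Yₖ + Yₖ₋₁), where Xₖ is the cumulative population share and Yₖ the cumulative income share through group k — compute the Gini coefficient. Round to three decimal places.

0.488

Cumulative income shares Yₖ: 0.0030, 0.0290, 0.0560, 0.1450, 0.2490, 0.3860, 0.6790, 1.0000
Σ (Xₖ−Xₖ₋₁)(Yₖ+Yₖ₋₁) = (1/8)(0.0030+0.0000) + (1/8)(0.0290+0.0030) + (1/8)(0.0560+0.0290) + (1/8)(0.1450+0.0560) + (1/8)(0.2490+0.1450) + (1/8)(0.3860+0.2490) + (1/8)(0.6790+0.3860) + (1/8)(1.0000+0.6790)
  = 0.0004 + 0.0040 + 0.0106 + 0.0251 + 0.0493 + 0.0794 + 0.1331 + 0.2099 = 0.5118
G = 1 − 0.5118 = 0.4882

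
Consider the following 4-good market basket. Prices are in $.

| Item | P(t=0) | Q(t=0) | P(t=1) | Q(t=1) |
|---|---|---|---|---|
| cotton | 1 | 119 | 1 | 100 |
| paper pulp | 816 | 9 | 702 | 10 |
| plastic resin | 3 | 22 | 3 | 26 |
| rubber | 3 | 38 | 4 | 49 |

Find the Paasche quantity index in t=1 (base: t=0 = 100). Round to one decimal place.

111.1

Paasche quantity index uses current-period prices as weights.
ΣP(t=1)·Q(t=1) = 1×100 + 702×10 + 3×26 + 4×49 = 100 + 7020 + 78 + 196 = 7394
ΣP(t=1)·Q(t=0) = 1×119 + 702×9 + 3×22 + 4×38 = 119 + 6318 + 66 + 152 = 6655
Index = 7394 / 6655 × 100 = 111.1044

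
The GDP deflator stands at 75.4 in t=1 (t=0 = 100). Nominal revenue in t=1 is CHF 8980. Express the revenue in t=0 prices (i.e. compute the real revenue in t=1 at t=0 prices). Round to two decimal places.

11909.81

Real = Nominal ÷ (Index/100) = 8980 ÷ (75.4/100)
     = 8980 ÷ 0.754 = 11909.8143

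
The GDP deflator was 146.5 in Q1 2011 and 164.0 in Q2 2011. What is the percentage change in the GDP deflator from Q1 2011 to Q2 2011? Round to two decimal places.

Change = (164.0 − 146.5) / 146.5 × 100
       = 17.5 / 146.5 × 100 = 11.9454%

11.95%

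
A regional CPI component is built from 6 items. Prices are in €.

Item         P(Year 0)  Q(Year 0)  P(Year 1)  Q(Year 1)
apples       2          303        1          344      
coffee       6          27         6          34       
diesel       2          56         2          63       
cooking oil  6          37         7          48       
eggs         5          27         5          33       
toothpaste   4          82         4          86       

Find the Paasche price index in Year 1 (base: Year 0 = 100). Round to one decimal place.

Paasche price index uses current-period quantities as weights.
ΣP(Year 1)·Q(Year 1) = 1×344 + 6×34 + 2×63 + 7×48 + 5×33 + 4×86 = 344 + 204 + 126 + 336 + 165 + 344 = 1519
ΣP(Year 0)·Q(Year 1) = 2×344 + 6×34 + 2×63 + 6×48 + 5×33 + 4×86 = 688 + 204 + 126 + 288 + 165 + 344 = 1815
Index = 1519 / 1815 × 100 = 83.6915

83.7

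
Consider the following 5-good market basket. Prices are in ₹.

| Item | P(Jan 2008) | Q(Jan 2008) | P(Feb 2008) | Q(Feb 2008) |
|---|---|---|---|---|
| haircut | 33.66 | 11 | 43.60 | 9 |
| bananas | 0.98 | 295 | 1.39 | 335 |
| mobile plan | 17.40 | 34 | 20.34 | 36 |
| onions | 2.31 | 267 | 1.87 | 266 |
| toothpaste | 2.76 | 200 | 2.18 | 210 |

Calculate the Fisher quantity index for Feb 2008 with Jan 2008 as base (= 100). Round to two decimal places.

Laspeyres component (base-period weights):
ΣP(Jan 2008)Q(Feb 2008) = 33.66×9 + 0.98×335 + 17.40×36 + 2.31×266 + 2.76×210 = 302.94 + 328.3 + 626.4 + 614.46 + 579.6 = 2451.7
ΣP(Jan 2008)Q(Jan 2008) = 33.66×11 + 0.98×295 + 17.40×34 + 2.31×267 + 2.76×200 = 370.26 + 289.1 + 591.6 + 616.77 + 552 = 2419.73
L = 2451.7 / 2419.73 × 100 = 101.3212
Paasche component (current-period weights):
ΣP(Feb 2008)Q(Feb 2008) = 43.60×9 + 1.39×335 + 20.34×36 + 1.87×266 + 2.18×210 = 392.4 + 465.65 + 732.24 + 497.42 + 457.8 = 2545.51
ΣP(Feb 2008)Q(Jan 2008) = 43.60×11 + 1.39×295 + 20.34×34 + 1.87×267 + 2.18×200 = 479.6 + 410.05 + 691.56 + 499.29 + 436 = 2516.5
P = 2545.51 / 2516.5 × 100 = 101.1528
Fisher = √(L × P) = √(101.3212 × 101.1528) = 101.2370

101.24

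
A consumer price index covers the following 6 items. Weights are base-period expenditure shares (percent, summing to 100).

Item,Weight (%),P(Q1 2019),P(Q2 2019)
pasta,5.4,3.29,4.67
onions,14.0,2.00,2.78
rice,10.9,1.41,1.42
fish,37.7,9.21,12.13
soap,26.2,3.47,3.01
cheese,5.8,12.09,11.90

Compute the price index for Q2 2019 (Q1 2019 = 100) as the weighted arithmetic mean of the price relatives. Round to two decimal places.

116.19

pasta: 5.4 × (4.67/3.29) = 5.4 × 1.419453 = 7.6650
onions: 14.0 × (2.78/2.00) = 14.0 × 1.390000 = 19.4600
rice: 10.9 × (1.42/1.41) = 10.9 × 1.007092 = 10.9773
fish: 37.7 × (12.13/9.21) = 37.7 × 1.317047 = 49.6527
soap: 26.2 × (3.01/3.47) = 26.2 × 0.867435 = 22.7268
cheese: 5.8 × (11.90/12.09) = 5.8 × 0.984285 = 5.7089
Index = Σ wᵢ·(p₁ᵢ/p₀ᵢ) = 7.6650 + 19.4600 + 10.9773 + 49.6527 + 22.7268 + 5.7089 = 116.1907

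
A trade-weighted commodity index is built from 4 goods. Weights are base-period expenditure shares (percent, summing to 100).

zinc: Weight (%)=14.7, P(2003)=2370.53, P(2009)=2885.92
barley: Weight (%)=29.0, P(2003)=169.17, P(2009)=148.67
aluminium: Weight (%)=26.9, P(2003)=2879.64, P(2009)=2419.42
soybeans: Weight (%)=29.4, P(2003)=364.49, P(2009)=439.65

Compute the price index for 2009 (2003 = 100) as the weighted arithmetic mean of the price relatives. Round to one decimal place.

101.4

zinc: 14.7 × (2885.92/2370.53) = 14.7 × 1.217416 = 17.8960
barley: 29.0 × (148.67/169.17) = 29.0 × 0.878820 = 25.4858
aluminium: 26.9 × (2419.42/2879.64) = 26.9 × 0.840181 = 22.6009
soybeans: 29.4 × (439.65/364.49) = 29.4 × 1.206206 = 35.4625
Index = Σ wᵢ·(p₁ᵢ/p₀ᵢ) = 17.8960 + 25.4858 + 22.6009 + 35.4625 = 101.4451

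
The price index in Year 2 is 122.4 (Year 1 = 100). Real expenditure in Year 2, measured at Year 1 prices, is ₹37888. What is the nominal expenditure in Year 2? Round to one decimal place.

Nominal = Real × (Index/100) = 37888 × (122.4/100)
        = 37888 × 1.224 = 46374.9120

46374.9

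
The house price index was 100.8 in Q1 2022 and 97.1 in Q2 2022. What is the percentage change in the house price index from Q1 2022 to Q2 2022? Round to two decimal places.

-3.67%

Change = (97.1 − 100.8) / 100.8 × 100
       = -3.7 / 100.8 × 100 = -3.6706%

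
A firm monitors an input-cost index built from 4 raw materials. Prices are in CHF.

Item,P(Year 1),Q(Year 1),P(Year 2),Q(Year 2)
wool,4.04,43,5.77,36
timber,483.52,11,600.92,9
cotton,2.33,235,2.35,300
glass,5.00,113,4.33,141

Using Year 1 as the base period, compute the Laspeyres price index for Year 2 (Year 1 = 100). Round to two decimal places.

119.60

Laspeyres price index uses base-period quantities as weights.
ΣP(Year 2)·Q(Year 1) = 5.77×43 + 600.92×11 + 2.35×235 + 4.33×113 = 248.11 + 6610.12 + 552.25 + 489.29 = 7899.77
ΣP(Year 1)·Q(Year 1) = 4.04×43 + 483.52×11 + 2.33×235 + 5.00×113 = 173.72 + 5318.72 + 547.55 + 565 = 6604.99
Index = 7899.77 / 6604.99 × 100 = 119.6031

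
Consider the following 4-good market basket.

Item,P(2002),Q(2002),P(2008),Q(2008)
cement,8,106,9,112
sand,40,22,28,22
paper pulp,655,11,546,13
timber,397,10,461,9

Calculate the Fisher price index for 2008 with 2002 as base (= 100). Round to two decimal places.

93.64

Laspeyres component (base-period weights):
ΣP(2008)Q(2002) = 9×106 + 28×22 + 546×11 + 461×10 = 954 + 616 + 6006 + 4610 = 12186
ΣP(2002)Q(2002) = 8×106 + 40×22 + 655×11 + 397×10 = 848 + 880 + 7205 + 3970 = 12903
L = 12186 / 12903 × 100 = 94.4432
Paasche component (current-period weights):
ΣP(2008)Q(2008) = 9×112 + 28×22 + 546×13 + 461×9 = 1008 + 616 + 7098 + 4149 = 12871
ΣP(2002)Q(2008) = 8×112 + 40×22 + 655×13 + 397×9 = 896 + 880 + 8515 + 3573 = 13864
P = 12871 / 13864 × 100 = 92.8376
Fisher = √(L × P) = √(94.4432 × 92.8376) = 93.6369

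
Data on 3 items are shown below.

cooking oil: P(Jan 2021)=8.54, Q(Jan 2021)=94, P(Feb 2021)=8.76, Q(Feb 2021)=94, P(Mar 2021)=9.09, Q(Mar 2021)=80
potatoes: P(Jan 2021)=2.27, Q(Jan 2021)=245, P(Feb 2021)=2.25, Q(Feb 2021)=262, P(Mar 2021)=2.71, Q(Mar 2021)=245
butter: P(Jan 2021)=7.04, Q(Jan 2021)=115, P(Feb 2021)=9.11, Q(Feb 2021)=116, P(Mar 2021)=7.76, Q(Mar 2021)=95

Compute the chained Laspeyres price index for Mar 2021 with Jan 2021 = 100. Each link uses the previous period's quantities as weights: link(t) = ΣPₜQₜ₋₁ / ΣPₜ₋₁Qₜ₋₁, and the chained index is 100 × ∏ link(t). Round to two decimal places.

Link Jan 2021→Feb 2021:
ΣP(Feb 2021)Q(Jan 2021) = 8.76×94 + 2.25×245 + 9.11×115 = 823.44 + 551.25 + 1047.65 = 2422.34
ΣP(Jan 2021)Q(Jan 2021) = 8.54×94 + 2.27×245 + 7.04×115 = 802.76 + 556.15 + 809.6 = 2168.51
link = 2422.34/2168.51 = 1.117053
Link Feb 2021→Mar 2021:
ΣP(Mar 2021)Q(Feb 2021) = 9.09×94 + 2.71×262 + 7.76×116 = 854.46 + 710.02 + 900.16 = 2464.64
ΣP(Feb 2021)Q(Feb 2021) = 8.76×94 + 2.25×262 + 9.11×116 = 823.44 + 589.5 + 1056.76 = 2469.7
link = 2464.64/2469.7 = 0.997951
Chained index = 100 × 1.117053 × 0.997951 = 111.4764

111.48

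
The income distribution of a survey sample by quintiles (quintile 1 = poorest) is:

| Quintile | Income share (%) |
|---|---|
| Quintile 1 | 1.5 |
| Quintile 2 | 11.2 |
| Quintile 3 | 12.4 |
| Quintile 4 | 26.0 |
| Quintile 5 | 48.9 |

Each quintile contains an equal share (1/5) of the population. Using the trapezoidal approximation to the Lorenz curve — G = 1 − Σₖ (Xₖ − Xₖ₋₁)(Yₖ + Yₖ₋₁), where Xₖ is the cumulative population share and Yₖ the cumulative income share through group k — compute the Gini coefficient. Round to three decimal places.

0.438

Cumulative income shares Yₖ: 0.0150, 0.1270, 0.2510, 0.5110, 1.0000
Σ (Xₖ−Xₖ₋₁)(Yₖ+Yₖ₋₁) = (1/5)(0.0150+0.0000) + (1/5)(0.1270+0.0150) + (1/5)(0.2510+0.1270) + (1/5)(0.5110+0.2510) + (1/5)(1.0000+0.5110)
  = 0.0030 + 0.0284 + 0.0756 + 0.1524 + 0.3022 = 0.5616
G = 1 − 0.5616 = 0.4384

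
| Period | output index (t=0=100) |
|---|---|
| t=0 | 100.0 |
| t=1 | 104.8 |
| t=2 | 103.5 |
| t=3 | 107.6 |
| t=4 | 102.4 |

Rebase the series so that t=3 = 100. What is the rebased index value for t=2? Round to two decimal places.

Rebased(t=2) = 103.5 / 107.6 × 100 = 96.1896

96.19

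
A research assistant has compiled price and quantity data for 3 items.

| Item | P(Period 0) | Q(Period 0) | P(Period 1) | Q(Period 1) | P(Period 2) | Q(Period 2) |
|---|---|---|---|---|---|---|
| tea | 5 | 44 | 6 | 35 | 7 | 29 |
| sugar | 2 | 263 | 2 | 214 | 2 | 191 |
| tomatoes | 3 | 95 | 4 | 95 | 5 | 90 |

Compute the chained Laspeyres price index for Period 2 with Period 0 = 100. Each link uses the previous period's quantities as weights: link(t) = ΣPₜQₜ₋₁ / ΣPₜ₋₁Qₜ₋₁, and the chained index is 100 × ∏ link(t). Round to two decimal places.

Link Period 0→Period 1:
ΣP(Period 1)Q(Period 0) = 6×44 + 2×263 + 4×95 = 264 + 526 + 380 = 1170
ΣP(Period 0)Q(Period 0) = 5×44 + 2×263 + 3×95 = 220 + 526 + 285 = 1031
link = 1170/1031 = 1.134821
Link Period 1→Period 2:
ΣP(Period 2)Q(Period 1) = 7×35 + 2×214 + 5×95 = 245 + 428 + 475 = 1148
ΣP(Period 1)Q(Period 1) = 6×35 + 2×214 + 4×95 = 210 + 428 + 380 = 1018
link = 1148/1018 = 1.127701
Chained index = 100 × 1.134821 × 1.127701 = 127.9739

127.97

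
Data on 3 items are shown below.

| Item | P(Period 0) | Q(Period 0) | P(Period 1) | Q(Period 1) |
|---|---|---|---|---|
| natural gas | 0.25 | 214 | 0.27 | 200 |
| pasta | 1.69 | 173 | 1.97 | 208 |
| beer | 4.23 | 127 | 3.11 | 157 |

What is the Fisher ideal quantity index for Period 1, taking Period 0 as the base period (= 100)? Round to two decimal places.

Laspeyres component (base-period weights):
ΣP(Period 0)Q(Period 1) = 0.25×200 + 1.69×208 + 4.23×157 = 50 + 351.52 + 664.11 = 1065.63
ΣP(Period 0)Q(Period 0) = 0.25×214 + 1.69×173 + 4.23×127 = 53.5 + 292.37 + 537.21 = 883.08
L = 1065.63 / 883.08 × 100 = 120.6720
Paasche component (current-period weights):
ΣP(Period 1)Q(Period 1) = 0.27×200 + 1.97×208 + 3.11×157 = 54 + 409.76 + 488.27 = 952.03
ΣP(Period 1)Q(Period 0) = 0.27×214 + 1.97×173 + 3.11×127 = 57.78 + 340.81 + 394.97 = 793.56
P = 952.03 / 793.56 × 100 = 119.9695
Fisher = √(L × P) = √(120.6720 × 119.9695) = 120.3202

120.32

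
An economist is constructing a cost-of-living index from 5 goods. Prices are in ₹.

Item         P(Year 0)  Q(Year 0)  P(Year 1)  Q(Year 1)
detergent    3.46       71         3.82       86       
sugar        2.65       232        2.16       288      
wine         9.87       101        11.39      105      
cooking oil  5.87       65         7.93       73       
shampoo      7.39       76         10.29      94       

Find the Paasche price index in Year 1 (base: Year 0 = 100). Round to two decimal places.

114.67

Paasche price index uses current-period quantities as weights.
ΣP(Year 1)·Q(Year 1) = 3.82×86 + 2.16×288 + 11.39×105 + 7.93×73 + 10.29×94 = 328.52 + 622.08 + 1195.95 + 578.89 + 967.26 = 3692.7
ΣP(Year 0)·Q(Year 1) = 3.46×86 + 2.65×288 + 9.87×105 + 5.87×73 + 7.39×94 = 297.56 + 763.2 + 1036.35 + 428.51 + 694.66 = 3220.28
Index = 3692.7 / 3220.28 × 100 = 114.6702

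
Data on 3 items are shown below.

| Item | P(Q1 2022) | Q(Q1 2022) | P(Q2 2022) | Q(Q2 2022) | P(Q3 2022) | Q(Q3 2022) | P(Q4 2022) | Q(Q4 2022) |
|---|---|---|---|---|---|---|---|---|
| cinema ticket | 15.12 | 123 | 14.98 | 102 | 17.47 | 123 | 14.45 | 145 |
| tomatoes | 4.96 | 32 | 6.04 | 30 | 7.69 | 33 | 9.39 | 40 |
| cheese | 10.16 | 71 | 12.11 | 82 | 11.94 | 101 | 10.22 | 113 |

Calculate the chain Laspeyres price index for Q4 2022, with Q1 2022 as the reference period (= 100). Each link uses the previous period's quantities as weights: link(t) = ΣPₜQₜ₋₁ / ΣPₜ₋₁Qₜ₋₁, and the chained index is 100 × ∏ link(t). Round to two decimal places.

101.15

Link Q1 2022→Q2 2022:
ΣP(Q2 2022)Q(Q1 2022) = 14.98×123 + 6.04×32 + 12.11×71 = 1842.54 + 193.28 + 859.81 = 2895.63
ΣP(Q1 2022)Q(Q1 2022) = 15.12×123 + 4.96×32 + 10.16×71 = 1859.76 + 158.72 + 721.36 = 2739.84
link = 2895.63/2739.84 = 1.056861
Link Q2 2022→Q3 2022:
ΣP(Q3 2022)Q(Q2 2022) = 17.47×102 + 7.69×30 + 11.94×82 = 1781.94 + 230.7 + 979.08 = 2991.72
ΣP(Q2 2022)Q(Q2 2022) = 14.98×102 + 6.04×30 + 12.11×82 = 1527.96 + 181.2 + 993.02 = 2702.18
link = 2991.72/2702.18 = 1.107151
Link Q3 2022→Q4 2022:
ΣP(Q4 2022)Q(Q3 2022) = 14.45×123 + 9.39×33 + 10.22×101 = 1777.35 + 309.87 + 1032.22 = 3119.44
ΣP(Q3 2022)Q(Q3 2022) = 17.47×123 + 7.69×33 + 11.94×101 = 2148.81 + 253.77 + 1205.94 = 3608.52
link = 3119.44/3608.52 = 0.864465
Chained index = 100 × 1.056861 × 1.107151 × 0.864465 = 101.1514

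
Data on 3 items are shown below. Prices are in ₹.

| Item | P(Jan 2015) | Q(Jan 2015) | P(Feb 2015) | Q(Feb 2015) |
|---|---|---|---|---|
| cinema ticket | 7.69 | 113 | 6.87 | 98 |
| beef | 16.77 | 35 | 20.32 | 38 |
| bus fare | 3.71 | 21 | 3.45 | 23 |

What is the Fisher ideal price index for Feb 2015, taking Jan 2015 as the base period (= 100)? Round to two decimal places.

Laspeyres component (base-period weights):
ΣP(Feb 2015)Q(Jan 2015) = 6.87×113 + 20.32×35 + 3.45×21 = 776.31 + 711.2 + 72.45 = 1559.96
ΣP(Jan 2015)Q(Jan 2015) = 7.69×113 + 16.77×35 + 3.71×21 = 868.97 + 586.95 + 77.91 = 1533.83
L = 1559.96 / 1533.83 × 100 = 101.7036
Paasche component (current-period weights):
ΣP(Feb 2015)Q(Feb 2015) = 6.87×98 + 20.32×38 + 3.45×23 = 673.26 + 772.16 + 79.35 = 1524.77
ΣP(Jan 2015)Q(Feb 2015) = 7.69×98 + 16.77×38 + 3.71×23 = 753.62 + 637.26 + 85.33 = 1476.21
P = 1524.77 / 1476.21 × 100 = 103.2895
Fisher = √(L × P) = √(101.7036 × 103.2895) = 102.4935

102.49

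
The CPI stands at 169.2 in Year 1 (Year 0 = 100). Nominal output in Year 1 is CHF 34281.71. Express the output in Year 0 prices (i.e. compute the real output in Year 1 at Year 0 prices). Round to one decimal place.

20261.1

Real = Nominal ÷ (Index/100) = 34281.71 ÷ (169.2/100)
     = 34281.71 ÷ 1.692 = 20261.0579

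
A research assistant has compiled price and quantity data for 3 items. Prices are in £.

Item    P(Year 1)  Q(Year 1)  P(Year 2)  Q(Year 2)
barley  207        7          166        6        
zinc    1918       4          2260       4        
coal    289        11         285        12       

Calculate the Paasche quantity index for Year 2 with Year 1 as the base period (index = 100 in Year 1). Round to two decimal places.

100.89

Paasche quantity index uses current-period prices as weights.
ΣP(Year 2)·Q(Year 2) = 166×6 + 2260×4 + 285×12 = 996 + 9040 + 3420 = 13456
ΣP(Year 2)·Q(Year 1) = 166×7 + 2260×4 + 285×11 = 1162 + 9040 + 3135 = 13337
Index = 13456 / 13337 × 100 = 100.8923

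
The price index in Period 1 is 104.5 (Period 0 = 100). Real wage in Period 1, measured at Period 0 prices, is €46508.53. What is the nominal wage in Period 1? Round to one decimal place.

Nominal = Real × (Index/100) = 46508.53 × (104.5/100)
        = 46508.53 × 1.045 = 48601.4138

48601.4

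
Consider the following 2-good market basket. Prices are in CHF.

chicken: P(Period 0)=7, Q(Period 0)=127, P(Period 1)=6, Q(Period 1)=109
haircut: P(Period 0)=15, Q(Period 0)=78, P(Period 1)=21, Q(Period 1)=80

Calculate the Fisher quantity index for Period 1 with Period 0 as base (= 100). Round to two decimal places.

96.29

Laspeyres component (base-period weights):
ΣP(Period 0)Q(Period 1) = 7×109 + 15×80 = 763 + 1200 = 1963
ΣP(Period 0)Q(Period 0) = 7×127 + 15×78 = 889 + 1170 = 2059
L = 1963 / 2059 × 100 = 95.3375
Paasche component (current-period weights):
ΣP(Period 1)Q(Period 1) = 6×109 + 21×80 = 654 + 1680 = 2334
ΣP(Period 1)Q(Period 0) = 6×127 + 21×78 = 762 + 1638 = 2400
P = 2334 / 2400 × 100 = 97.2500
Fisher = √(L × P) = √(95.3375 × 97.2500) = 96.2890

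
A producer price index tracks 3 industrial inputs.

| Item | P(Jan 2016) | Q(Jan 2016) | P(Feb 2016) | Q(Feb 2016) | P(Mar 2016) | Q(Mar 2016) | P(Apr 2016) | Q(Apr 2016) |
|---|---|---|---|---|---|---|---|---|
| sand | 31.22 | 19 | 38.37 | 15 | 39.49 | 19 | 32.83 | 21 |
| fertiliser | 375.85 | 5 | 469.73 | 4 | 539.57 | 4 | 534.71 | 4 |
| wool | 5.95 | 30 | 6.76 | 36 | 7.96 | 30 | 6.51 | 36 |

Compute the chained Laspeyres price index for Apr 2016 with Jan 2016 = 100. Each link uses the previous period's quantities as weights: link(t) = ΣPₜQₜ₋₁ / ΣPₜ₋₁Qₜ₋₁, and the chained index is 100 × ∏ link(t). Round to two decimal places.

130.93

Link Jan 2016→Feb 2016:
ΣP(Feb 2016)Q(Jan 2016) = 38.37×19 + 469.73×5 + 6.76×30 = 729.03 + 2348.65 + 202.8 = 3280.48
ΣP(Jan 2016)Q(Jan 2016) = 31.22×19 + 375.85×5 + 5.95×30 = 593.18 + 1879.25 + 178.5 = 2650.93
link = 3280.48/2650.93 = 1.237483
Link Feb 2016→Mar 2016:
ΣP(Mar 2016)Q(Feb 2016) = 39.49×15 + 539.57×4 + 7.96×36 = 592.35 + 2158.28 + 286.56 = 3037.19
ΣP(Feb 2016)Q(Feb 2016) = 38.37×15 + 469.73×4 + 6.76×36 = 575.55 + 1878.92 + 243.36 = 2697.83
link = 3037.19/2697.83 = 1.125790
Link Mar 2016→Apr 2016:
ΣP(Apr 2016)Q(Mar 2016) = 32.83×19 + 534.71×4 + 6.51×30 = 623.77 + 2138.84 + 195.3 = 2957.91
ΣP(Mar 2016)Q(Mar 2016) = 39.49×19 + 539.57×4 + 7.96×30 = 750.31 + 2158.28 + 238.8 = 3147.39
link = 2957.91/3147.39 = 0.939798
Chained index = 100 × 1.237483 × 1.125790 × 0.939798 = 130.9275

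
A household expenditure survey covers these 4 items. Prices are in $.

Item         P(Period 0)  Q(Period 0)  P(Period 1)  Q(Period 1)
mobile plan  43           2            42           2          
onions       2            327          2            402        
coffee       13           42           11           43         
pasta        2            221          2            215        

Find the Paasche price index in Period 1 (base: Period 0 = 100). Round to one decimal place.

Paasche price index uses current-period quantities as weights.
ΣP(Period 1)·Q(Period 1) = 42×2 + 2×402 + 11×43 + 2×215 = 84 + 804 + 473 + 430 = 1791
ΣP(Period 0)·Q(Period 1) = 43×2 + 2×402 + 13×43 + 2×215 = 86 + 804 + 559 + 430 = 1879
Index = 1791 / 1879 × 100 = 95.3167

95.3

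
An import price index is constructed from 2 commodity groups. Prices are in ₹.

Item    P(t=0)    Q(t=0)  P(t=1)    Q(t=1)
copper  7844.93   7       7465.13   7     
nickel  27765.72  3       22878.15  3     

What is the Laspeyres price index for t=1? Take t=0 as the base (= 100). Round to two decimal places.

Laspeyres price index uses base-period quantities as weights.
ΣP(t=1)·Q(t=0) = 7465.13×7 + 22878.15×3 = 52255.91 + 68634.45 = 120890.36
ΣP(t=0)·Q(t=0) = 7844.93×7 + 27765.72×3 = 54914.51 + 83297.16 = 138211.67
Index = 120890.36 / 138211.67 × 100 = 87.4675

87.47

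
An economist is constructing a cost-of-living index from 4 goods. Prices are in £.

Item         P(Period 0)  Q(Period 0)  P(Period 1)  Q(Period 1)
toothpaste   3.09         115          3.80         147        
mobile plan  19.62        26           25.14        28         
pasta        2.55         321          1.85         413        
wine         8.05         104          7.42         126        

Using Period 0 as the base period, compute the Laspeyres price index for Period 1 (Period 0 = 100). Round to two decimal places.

97.42

Laspeyres price index uses base-period quantities as weights.
ΣP(Period 1)·Q(Period 0) = 3.80×115 + 25.14×26 + 1.85×321 + 7.42×104 = 437 + 653.64 + 593.85 + 771.68 = 2456.17
ΣP(Period 0)·Q(Period 0) = 3.09×115 + 19.62×26 + 2.55×321 + 8.05×104 = 355.35 + 510.12 + 818.55 + 837.2 = 2521.22
Index = 2456.17 / 2521.22 × 100 = 97.4199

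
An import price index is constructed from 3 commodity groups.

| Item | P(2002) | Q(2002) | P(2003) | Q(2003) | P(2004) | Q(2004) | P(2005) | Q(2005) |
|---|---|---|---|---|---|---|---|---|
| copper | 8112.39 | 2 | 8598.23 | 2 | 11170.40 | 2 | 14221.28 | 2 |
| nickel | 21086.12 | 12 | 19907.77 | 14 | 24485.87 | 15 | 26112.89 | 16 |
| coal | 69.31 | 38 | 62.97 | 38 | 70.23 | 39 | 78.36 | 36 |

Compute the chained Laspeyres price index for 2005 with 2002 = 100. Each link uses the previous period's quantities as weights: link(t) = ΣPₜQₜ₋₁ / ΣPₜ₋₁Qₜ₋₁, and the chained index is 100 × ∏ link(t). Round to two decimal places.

Link 2002→2003:
ΣP(2003)Q(2002) = 8598.23×2 + 19907.77×12 + 62.97×38 = 17196.46 + 238893.24 + 2392.86 = 258482.56
ΣP(2002)Q(2002) = 8112.39×2 + 21086.12×12 + 69.31×38 = 16224.78 + 253033.44 + 2633.78 = 271892
link = 258482.56/271892 = 0.950681
Link 2003→2004:
ΣP(2004)Q(2003) = 11170.40×2 + 24485.87×14 + 70.23×38 = 22340.8 + 342802.18 + 2668.74 = 367811.72
ΣP(2003)Q(2003) = 8598.23×2 + 19907.77×14 + 62.97×38 = 17196.46 + 278708.78 + 2392.86 = 298298.1
link = 367811.72/298298.1 = 1.233034
Link 2004→2005:
ΣP(2005)Q(2004) = 14221.28×2 + 26112.89×15 + 78.36×39 = 28442.56 + 391693.35 + 3056.04 = 423191.95
ΣP(2004)Q(2004) = 11170.40×2 + 24485.87×15 + 70.23×39 = 22340.8 + 367288.05 + 2738.97 = 392367.82
link = 423191.95/392367.82 = 1.078559
Chained index = 100 × 0.950681 × 1.233034 × 1.078559 = 126.4311

126.43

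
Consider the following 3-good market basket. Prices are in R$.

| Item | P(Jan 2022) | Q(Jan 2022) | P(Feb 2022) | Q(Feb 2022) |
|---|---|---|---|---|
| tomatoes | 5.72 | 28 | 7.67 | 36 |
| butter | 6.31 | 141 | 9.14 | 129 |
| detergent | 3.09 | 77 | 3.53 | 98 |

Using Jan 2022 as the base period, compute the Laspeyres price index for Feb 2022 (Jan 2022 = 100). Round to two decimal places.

137.86

Laspeyres price index uses base-period quantities as weights.
ΣP(Feb 2022)·Q(Jan 2022) = 7.67×28 + 9.14×141 + 3.53×77 = 214.76 + 1288.74 + 271.81 = 1775.31
ΣP(Jan 2022)·Q(Jan 2022) = 5.72×28 + 6.31×141 + 3.09×77 = 160.16 + 889.71 + 237.93 = 1287.8
Index = 1775.31 / 1287.8 × 100 = 137.8560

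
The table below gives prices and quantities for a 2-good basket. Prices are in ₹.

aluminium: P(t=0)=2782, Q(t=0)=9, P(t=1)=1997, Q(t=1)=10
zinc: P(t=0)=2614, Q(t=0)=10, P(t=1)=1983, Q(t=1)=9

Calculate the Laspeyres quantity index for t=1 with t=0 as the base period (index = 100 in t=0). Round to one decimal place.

100.3

Laspeyres quantity index uses base-period prices as weights.
ΣP(t=0)·Q(t=1) = 2782×10 + 2614×9 = 27820 + 23526 = 51346
ΣP(t=0)·Q(t=0) = 2782×9 + 2614×10 = 25038 + 26140 = 51178
Index = 51346 / 51178 × 100 = 100.3283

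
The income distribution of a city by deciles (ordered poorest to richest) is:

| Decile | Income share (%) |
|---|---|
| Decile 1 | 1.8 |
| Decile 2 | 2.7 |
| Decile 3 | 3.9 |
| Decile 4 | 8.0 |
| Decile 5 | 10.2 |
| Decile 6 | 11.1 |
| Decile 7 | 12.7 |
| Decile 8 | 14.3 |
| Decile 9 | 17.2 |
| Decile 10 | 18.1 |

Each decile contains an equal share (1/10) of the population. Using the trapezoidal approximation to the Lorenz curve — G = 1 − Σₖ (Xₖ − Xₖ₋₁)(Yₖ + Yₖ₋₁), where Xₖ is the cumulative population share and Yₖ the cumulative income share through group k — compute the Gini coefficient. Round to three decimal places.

Cumulative income shares Yₖ: 0.0180, 0.0450, 0.0840, 0.1640, 0.2660, 0.3770, 0.5040, 0.6470, 0.8190, 1.0000
Σ (Xₖ−Xₖ₋₁)(Yₖ+Yₖ₋₁) = (1/10)(0.0180+0.0000) + (1/10)(0.0450+0.0180) + (1/10)(0.0840+0.0450) + (1/10)(0.1640+0.0840) + (1/10)(0.2660+0.1640) + (1/10)(0.3770+0.2660) + (1/10)(0.5040+0.3770) + (1/10)(0.6470+0.5040) + (1/10)(0.8190+0.6470) + (1/10)(1.0000+0.8190)
  = 0.0018 + 0.0063 + 0.0129 + 0.0248 + 0.0430 + 0.0643 + 0.0881 + 0.1151 + 0.1466 + 0.1819 = 0.6848
G = 1 − 0.6848 = 0.3152

0.315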